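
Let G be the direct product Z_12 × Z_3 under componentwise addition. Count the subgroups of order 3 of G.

4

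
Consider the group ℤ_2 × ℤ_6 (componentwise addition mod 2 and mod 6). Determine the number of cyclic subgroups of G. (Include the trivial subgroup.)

8

A cyclic subgroup of order d is generated by each of its φ(d) elements of order d, so the cyclic subgroups of order d number (#elements of order d)/φ(d).
Cyclic subgroups by order — order 1: 1; order 2: 3; order 3: 1; order 6: 3.
Total: 8.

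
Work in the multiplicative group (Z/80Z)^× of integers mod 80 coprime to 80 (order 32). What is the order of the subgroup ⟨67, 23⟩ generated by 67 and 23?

|⟨67⟩| = 4 and |⟨23⟩| = 4, so |H| is a multiple of lcm(4, 4) = 4 and divides |G| = 32.
Closing under the operation: H = {1, 3, 7, 9, 21, 23, 27, 29, 41, 43, 47, 49, 61, 63, 67, 69}, so |H| = 16.

16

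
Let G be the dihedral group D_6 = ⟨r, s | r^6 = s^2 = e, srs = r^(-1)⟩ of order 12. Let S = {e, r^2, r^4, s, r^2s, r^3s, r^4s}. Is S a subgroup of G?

No

|S| = 7 does not divide |G| = 12, so by Lagrange S is not a subgroup.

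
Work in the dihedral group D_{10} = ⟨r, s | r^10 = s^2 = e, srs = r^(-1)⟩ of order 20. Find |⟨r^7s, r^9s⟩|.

10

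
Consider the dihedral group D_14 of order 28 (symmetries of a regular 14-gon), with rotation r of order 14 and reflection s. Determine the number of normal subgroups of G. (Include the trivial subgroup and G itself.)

G has 28 subgroups. Checking conjugation-invariance by order — order 1: 1/1 normal; order 2: 1/15 normal; order 4: 0/7 normal; order 7: 1/1 normal; order 14: 3/3 normal; order 28: 1/1 normal.
Total normal subgroups: 7.

7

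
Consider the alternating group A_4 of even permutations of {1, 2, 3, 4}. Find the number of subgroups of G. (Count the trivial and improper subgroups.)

|G| = 12, so by Lagrange every subgroup order divides 12. Divisors: 1, 2, 3, 4, 6, 12.
Subgroups by order — order 1: 1; order 2: 3; order 3: 4; order 4: 1; order 6: 0; order 12: 1.
Total: 1 + 3 + 4 + 1 + 0 + 1 = 10.

10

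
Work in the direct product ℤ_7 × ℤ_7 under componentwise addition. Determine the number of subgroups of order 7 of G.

8

|G| = 49 and 7 | 49, so subgroups of order 7 are possible by Lagrange.
The subgroups of order 7 are: {(0,0), (0,1), (0,2), (0,3), (0,4), (0,5), (0,6)}; {(0,0), (1,0), (2,0), (3,0), (4,0), (5,0), (6,0)}; {(0,0), (1,1), (2,2), (3,3), (4,4), (5,5), (6,6)}; {(0,0), (1,2), (2,4), (3,6), (4,1), (5,3), (6,5)}; … (8 in all).
So G has 8 subgroups of order 7.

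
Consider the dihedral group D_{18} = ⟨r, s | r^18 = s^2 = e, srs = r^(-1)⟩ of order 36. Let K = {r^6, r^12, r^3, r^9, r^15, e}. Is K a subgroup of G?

|K| = 6 divides |G| = 36, consistent with Lagrange.
K contains the identity, every element's inverse is in K, and K is closed under ·: it is a subgroup.
In fact K = ⟨r^15⟩.

Yes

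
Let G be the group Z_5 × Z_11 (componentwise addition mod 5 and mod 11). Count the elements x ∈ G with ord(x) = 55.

An element (a,b) has order lcm(ord(a), ord(b)); count pairs with lcm equal to 55.
Enumerating gives 40 such elements.

40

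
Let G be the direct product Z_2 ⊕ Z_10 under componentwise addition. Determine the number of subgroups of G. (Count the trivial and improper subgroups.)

|G| = 20, so by Lagrange every subgroup order divides 20. Divisors: 1, 2, 4, 5, 10, 20.
Subgroups by order — order 1: 1; order 2: 3; order 4: 1; order 5: 1; order 10: 3; order 20: 1.
Total: 1 + 3 + 1 + 1 + 3 + 1 = 10.

10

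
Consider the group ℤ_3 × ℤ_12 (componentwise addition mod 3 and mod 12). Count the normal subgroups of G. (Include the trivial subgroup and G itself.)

18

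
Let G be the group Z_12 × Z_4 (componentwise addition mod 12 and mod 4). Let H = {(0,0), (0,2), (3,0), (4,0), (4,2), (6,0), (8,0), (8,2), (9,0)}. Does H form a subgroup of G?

No

|H| = 9 does not divide |G| = 48, so by Lagrange H is not a subgroup.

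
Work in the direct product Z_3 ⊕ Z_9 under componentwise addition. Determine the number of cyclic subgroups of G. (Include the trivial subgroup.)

8

A cyclic subgroup of order d is generated by each of its φ(d) elements of order d, so the cyclic subgroups of order d number (#elements of order d)/φ(d).
Cyclic subgroups by order — order 1: 1; order 3: 4; order 9: 3.
Total: 8.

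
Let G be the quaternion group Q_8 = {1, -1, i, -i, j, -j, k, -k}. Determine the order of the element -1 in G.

2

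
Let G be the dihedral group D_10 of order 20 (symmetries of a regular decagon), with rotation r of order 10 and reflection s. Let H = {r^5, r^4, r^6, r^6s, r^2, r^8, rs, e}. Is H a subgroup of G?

No

|H| = 8 does not divide |G| = 20, so by Lagrange H is not a subgroup.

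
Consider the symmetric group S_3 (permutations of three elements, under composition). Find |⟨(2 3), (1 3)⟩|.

|⟨(2 3)⟩| = 2 and |⟨(1 3)⟩| = 2, so |H| is a multiple of lcm(2, 2) = 2 and divides |G| = 6.
Closing {(2 3), (1 3)} under the group operation gives all of G, so |H| = 6.

6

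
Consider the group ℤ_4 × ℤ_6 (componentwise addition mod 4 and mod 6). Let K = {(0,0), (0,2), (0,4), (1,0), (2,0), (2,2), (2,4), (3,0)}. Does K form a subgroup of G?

Closure fails: (2,4) + (3,0) = (1,4) ∉ K. So K is not a subgroup.

No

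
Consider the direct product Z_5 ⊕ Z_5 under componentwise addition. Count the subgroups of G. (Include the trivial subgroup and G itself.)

|G| = 25, so by Lagrange every subgroup order divides 25. Divisors: 1, 5, 25.
Subgroups by order — order 1: 1; order 5: 6; order 25: 1.
Total: 1 + 6 + 1 = 8.

8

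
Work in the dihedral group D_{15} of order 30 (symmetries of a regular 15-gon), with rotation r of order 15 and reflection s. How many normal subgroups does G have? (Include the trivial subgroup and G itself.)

G has 28 subgroups. Checking conjugation-invariance by order — order 1: 1/1 normal; order 2: 0/15 normal; order 3: 1/1 normal; order 5: 1/1 normal; order 6: 0/5 normal; order 10: 0/3 normal; order 15: 1/1 normal; order 30: 1/1 normal.
Total normal subgroups: 5.

5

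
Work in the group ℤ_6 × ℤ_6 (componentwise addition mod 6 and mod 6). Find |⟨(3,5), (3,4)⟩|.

|⟨(3,5)⟩| = 6 and |⟨(3,4)⟩| = 6, so |H| is a multiple of lcm(6, 6) = 6 and divides |G| = 36.
Closing under the operation: H = {(0,0), (0,1), (0,2), (0,3), (0,4), (0,5), (3,0), (3,1), (3,2), (3,3), (3,4), (3,5)}, so |H| = 12.

12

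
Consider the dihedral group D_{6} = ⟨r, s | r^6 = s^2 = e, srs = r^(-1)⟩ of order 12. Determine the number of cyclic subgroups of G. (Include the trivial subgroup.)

10

Each element a generates a cyclic subgroup ⟨a⟩; distinct elements may generate the same one (a cyclic group of order d has φ(d) generators).
Cyclic subgroups by order — order 1: 1; order 2: 7; order 3: 1; order 6: 1.
Total: 10.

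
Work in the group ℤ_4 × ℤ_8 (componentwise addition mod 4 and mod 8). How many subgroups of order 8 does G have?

7

|G| = 32 and 8 | 32, so subgroups of order 8 are possible by Lagrange.
The subgroups of order 8 are: {(0,0), (0,1), (0,2), (0,3), (0,4), (0,5), (0,6), (0,7)}; {(0,0), (0,2), (0,4), (0,6), (2,0), (2,2), (2,4), (2,6)}; {(0,0), (0,2), (0,4), (0,6), (2,1), (2,3), (2,5), (2,7)}; {(0,0), (0,4), (1,0), (1,4), (2,0), (2,4), (3,0), (3,4)}; … (7 in all).
So G has 7 subgroups of order 8.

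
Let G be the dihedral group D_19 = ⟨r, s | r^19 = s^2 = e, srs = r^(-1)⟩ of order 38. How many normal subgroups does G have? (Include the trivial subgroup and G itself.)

3

G has 22 subgroups. Checking conjugation-invariance by order — order 1: 1/1 normal; order 2: 0/19 normal; order 19: 1/1 normal; order 38: 1/1 normal.
Total normal subgroups: 3.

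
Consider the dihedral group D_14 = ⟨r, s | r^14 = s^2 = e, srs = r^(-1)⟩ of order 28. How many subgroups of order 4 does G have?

7

|G| = 28 and 4 | 28, so subgroups of order 4 are possible by Lagrange.
The subgroups of order 4 are: {e, r^7, r^3s, r^10s}; {e, r^7, r^4s, r^11s}; {e, r^7, r^5s, r^12s}; {e, r^7, r^6s, r^13s}; … (7 in all).
So G has 7 subgroups of order 4.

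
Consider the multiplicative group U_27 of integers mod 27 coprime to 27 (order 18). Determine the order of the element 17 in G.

6

Compute successive powers of 17 mod 27: 17, 19, 26, 10, 8, 1; 17^6 ≡ 1 (mod 27).
So |⟨17⟩| = 6.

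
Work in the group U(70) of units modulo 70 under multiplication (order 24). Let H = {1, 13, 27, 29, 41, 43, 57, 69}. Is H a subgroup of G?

Yes

|H| = 8 divides |G| = 24, consistent with Lagrange.
H contains the identity, every element's inverse is in H, and H is closed under ·: it is a subgroup.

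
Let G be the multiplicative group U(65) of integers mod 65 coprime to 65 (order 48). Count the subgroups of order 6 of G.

|G| = 48 and 6 | 48, so subgroups of order 6 are possible by Lagrange.
The subgroups of order 6 are: {1, 9, 14, 16, 29, 61}; {1, 16, 36, 51, 56, 61}; {1, 4, 16, 49, 61, 64}.
So G has 3 subgroups of order 6.

3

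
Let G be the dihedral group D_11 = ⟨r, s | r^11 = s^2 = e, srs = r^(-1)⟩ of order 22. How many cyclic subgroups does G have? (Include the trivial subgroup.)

A cyclic subgroup of order d is generated by each of its φ(d) elements of order d, so the cyclic subgroups of order d number (#elements of order d)/φ(d).
Cyclic subgroups by order — order 1: 1; order 2: 11; order 11: 1.
Total: 13.

13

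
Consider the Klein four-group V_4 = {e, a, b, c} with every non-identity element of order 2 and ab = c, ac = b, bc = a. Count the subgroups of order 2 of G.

|G| = 4 and 2 | 4, so subgroups of order 2 are possible by Lagrange.
The subgroups of order 2 are: {e, a}; {e, b}; {e, c}.
So G has 3 subgroups of order 2.

3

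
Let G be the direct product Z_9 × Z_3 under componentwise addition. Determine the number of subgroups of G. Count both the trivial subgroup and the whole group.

10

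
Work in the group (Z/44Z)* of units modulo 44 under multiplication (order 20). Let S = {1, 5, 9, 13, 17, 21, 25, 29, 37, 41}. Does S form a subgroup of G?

Yes

|S| = 10 divides |G| = 20, consistent with Lagrange.
S contains the identity, every element's inverse is in S, and S is closed under ·: it is a subgroup.
In fact S = ⟨41⟩.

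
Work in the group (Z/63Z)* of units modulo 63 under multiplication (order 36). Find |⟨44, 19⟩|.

12

|⟨44⟩| = 6 and |⟨19⟩| = 6, so |H| is a multiple of lcm(6, 6) = 6 and divides |G| = 36.
Closing under the operation: H = {1, 8, 10, 17, 19, 26, 37, 44, 46, 53, 55, 62}, so |H| = 12.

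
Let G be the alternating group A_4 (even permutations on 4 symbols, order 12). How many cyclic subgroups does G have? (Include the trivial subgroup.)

A cyclic subgroup of order d is generated by each of its φ(d) elements of order d, so the cyclic subgroups of order d number (#elements of order d)/φ(d).
Cyclic subgroups by order — order 1: 1; order 2: 3; order 3: 4.
Total: 8.

8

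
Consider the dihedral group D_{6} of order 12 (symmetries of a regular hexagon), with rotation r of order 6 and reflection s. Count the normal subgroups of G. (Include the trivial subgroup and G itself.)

G has 16 subgroups. Checking conjugation-invariance by order — order 1: 1/1 normal; order 2: 1/7 normal; order 3: 1/1 normal; order 4: 0/3 normal; order 6: 3/3 normal; order 12: 1/1 normal.
Total normal subgroups: 7.

7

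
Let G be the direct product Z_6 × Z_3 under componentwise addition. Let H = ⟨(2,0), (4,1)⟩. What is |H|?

9

|⟨(2,0)⟩| = 3 and |⟨(4,1)⟩| = 3, so |H| is a multiple of lcm(3, 3) = 3 and divides |G| = 18.
Closing under the operation: H = {(0,0), (0,1), (0,2), (2,0), (2,1), (2,2), (4,0), (4,1), (4,2)}, so |H| = 9.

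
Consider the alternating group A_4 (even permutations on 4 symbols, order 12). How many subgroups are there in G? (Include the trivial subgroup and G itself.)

10

|G| = 12, so by Lagrange every subgroup order divides 12. Divisors: 1, 2, 3, 4, 6, 12.
Subgroups by order — order 1: 1; order 2: 3; order 3: 4; order 4: 1; order 6: 0; order 12: 1.
Total: 1 + 3 + 4 + 1 + 0 + 1 = 10.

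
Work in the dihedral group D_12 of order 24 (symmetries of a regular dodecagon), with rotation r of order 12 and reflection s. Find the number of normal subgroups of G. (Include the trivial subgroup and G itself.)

9

G has 34 subgroups. Checking conjugation-invariance by order — order 1: 1/1 normal; order 2: 1/13 normal; order 3: 1/1 normal; order 4: 1/7 normal; order 6: 1/5 normal; order 8: 0/3 normal; order 12: 3/3 normal; order 24: 1/1 normal.
Total normal subgroups: 9.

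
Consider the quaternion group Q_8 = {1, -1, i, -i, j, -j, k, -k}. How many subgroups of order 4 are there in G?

3

|G| = 8 and 4 | 8, so subgroups of order 4 are possible by Lagrange.
The subgroups of order 4 are: {1, -1, i, -i}; {1, -1, j, -j}; {1, -1, k, -k}.
So G has 3 subgroups of order 4.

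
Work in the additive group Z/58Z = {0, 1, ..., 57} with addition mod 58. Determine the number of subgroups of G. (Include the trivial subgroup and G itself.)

4

A cyclic group of order 58 has exactly one subgroup for each divisor of 58.
Divisors of 58: 1, 2, 29, 58.
So Z/58Z has 4 subgroups.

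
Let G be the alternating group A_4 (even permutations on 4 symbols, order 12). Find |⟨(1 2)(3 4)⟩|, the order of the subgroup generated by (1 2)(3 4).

2

Computing powers of (1 2)(3 4): the smallest k with ((1 2)(3 4))^k = e is k = 2.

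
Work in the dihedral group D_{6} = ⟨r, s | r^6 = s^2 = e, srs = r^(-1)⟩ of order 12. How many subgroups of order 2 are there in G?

|G| = 12 and 2 | 12, so subgroups of order 2 are possible by Lagrange.
The subgroups of order 2 are: {e, r^2s}; {e, r^3}; {e, r^3s}; {e, r^4s}; … (7 in all).
So G has 7 subgroups of order 2.

7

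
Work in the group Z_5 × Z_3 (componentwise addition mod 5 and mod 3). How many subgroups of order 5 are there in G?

1

|G| = 15 and 5 | 15, so subgroups of order 5 are possible by Lagrange.
The subgroups of order 5 are: {(0,0), (1,0), (2,0), (3,0), (4,0)}.
So G has 1 subgroup of order 5.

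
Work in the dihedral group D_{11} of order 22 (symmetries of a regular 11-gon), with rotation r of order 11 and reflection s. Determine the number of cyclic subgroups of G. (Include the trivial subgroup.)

13

A cyclic subgroup of order d is generated by each of its φ(d) elements of order d, so the cyclic subgroups of order d number (#elements of order d)/φ(d).
Cyclic subgroups by order — order 1: 1; order 2: 11; order 11: 1.
Total: 13.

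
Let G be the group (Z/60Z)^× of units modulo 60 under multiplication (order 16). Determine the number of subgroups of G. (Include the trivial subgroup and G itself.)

|G| = 16, so by Lagrange every subgroup order divides 16. Divisors: 1, 2, 4, 8, 16.
Subgroups by order — order 1: 1; order 2: 7; order 4: 11; order 8: 7; order 16: 1.
Total: 1 + 7 + 11 + 7 + 1 = 27.

27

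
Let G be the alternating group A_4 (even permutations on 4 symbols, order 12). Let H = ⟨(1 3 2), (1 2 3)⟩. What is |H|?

|⟨(1 3 2)⟩| = 3 and |⟨(1 2 3)⟩| = 3, so |H| is a multiple of lcm(3, 3) = 3 and divides |G| = 12.
Closing under the operation: H = {e, (1 2 3), (1 3 2)}, so |H| = 3.

3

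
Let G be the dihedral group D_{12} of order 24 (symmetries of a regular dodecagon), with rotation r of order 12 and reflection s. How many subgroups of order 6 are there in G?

5

|G| = 24 and 6 | 24, so subgroups of order 6 are possible by Lagrange.
The subgroups of order 6 are: {e, r^2, r^4, r^6, r^8, r^10}; {e, r^4, r^8, r^2s, r^6s, r^10s}; {e, r^4, r^8, r^3s, r^7s, r^11s}; {e, r^4, r^8, s, r^4s, r^8s}; … (5 in all).
So G has 5 subgroups of order 6.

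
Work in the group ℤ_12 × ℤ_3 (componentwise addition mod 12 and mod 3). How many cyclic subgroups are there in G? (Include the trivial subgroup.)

A cyclic subgroup of order d is generated by each of its φ(d) elements of order d, so the cyclic subgroups of order d number (#elements of order d)/φ(d).
Cyclic subgroups by order — order 1: 1; order 2: 1; order 3: 4; order 4: 1; order 6: 4; order 12: 4.
Total: 15.

15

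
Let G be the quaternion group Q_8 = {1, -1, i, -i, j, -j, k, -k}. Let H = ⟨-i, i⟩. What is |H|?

4

|⟨-i⟩| = 4 and |⟨i⟩| = 4, so |H| is a multiple of lcm(4, 4) = 4 and divides |G| = 8.
Closing under the operation: H = {1, -1, i, -i}, so |H| = 4.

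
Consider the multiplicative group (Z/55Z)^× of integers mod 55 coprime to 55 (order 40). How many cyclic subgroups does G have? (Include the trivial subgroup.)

A cyclic subgroup of order d is generated by each of its φ(d) elements of order d, so the cyclic subgroups of order d number (#elements of order d)/φ(d).
Cyclic subgroups by order — order 1: 1; order 2: 3; order 4: 2; order 5: 1; order 10: 3; order 20: 2.
Total: 12.

12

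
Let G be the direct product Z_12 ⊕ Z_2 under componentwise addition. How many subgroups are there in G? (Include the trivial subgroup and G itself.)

|G| = 24, so by Lagrange every subgroup order divides 24. Divisors: 1, 2, 3, 4, 6, 8, 12, 24.
Subgroups by order — order 1: 1; order 2: 3; order 3: 1; order 4: 3; order 6: 3; order 8: 1; order 12: 3; order 24: 1.
Total: 1 + 3 + 1 + 3 + 3 + 1 + 3 + 1 = 16.

16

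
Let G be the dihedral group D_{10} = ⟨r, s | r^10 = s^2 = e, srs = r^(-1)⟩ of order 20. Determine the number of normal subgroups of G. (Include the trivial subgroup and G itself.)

7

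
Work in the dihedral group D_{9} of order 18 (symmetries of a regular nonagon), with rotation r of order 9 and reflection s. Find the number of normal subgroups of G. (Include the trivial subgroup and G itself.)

G has 16 subgroups. Checking conjugation-invariance by order — order 1: 1/1 normal; order 2: 0/9 normal; order 3: 1/1 normal; order 6: 0/3 normal; order 9: 1/1 normal; order 18: 1/1 normal.
Total normal subgroups: 4.

4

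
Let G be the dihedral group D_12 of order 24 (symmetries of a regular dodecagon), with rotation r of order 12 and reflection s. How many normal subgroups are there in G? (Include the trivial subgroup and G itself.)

G has 34 subgroups. Checking conjugation-invariance by order — order 1: 1/1 normal; order 2: 1/13 normal; order 3: 1/1 normal; order 4: 1/7 normal; order 6: 1/5 normal; order 8: 0/3 normal; order 12: 3/3 normal; order 24: 1/1 normal.
Total normal subgroups: 9.

9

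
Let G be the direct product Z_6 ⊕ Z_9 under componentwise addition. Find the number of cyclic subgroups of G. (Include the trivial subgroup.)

Group the elements of G by the cyclic subgroup they generate; each cyclic subgroup of order d accounts for φ(d) elements.
Cyclic subgroups by order — order 1: 1; order 2: 1; order 3: 4; order 6: 4; order 9: 3; order 18: 3.
Total: 16.

16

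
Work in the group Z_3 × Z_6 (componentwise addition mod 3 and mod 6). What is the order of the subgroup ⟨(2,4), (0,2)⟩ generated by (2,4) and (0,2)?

9

|⟨(2,4)⟩| = 3 and |⟨(0,2)⟩| = 3, so |H| is a multiple of lcm(3, 3) = 3 and divides |G| = 18.
Closing under the operation: H = {(0,0), (0,2), (0,4), (1,0), (1,2), (1,4), (2,0), (2,2), (2,4)}, so |H| = 9.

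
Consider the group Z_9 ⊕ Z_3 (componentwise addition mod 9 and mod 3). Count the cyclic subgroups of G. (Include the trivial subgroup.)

8

Group the elements of G by the cyclic subgroup they generate; each cyclic subgroup of order d accounts for φ(d) elements.
Cyclic subgroups by order — order 1: 1; order 3: 4; order 9: 3.
Total: 8.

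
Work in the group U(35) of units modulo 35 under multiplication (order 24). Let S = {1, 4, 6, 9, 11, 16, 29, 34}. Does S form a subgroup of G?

Closure fails: 34 · 4 = 31 ∉ S. So S is not a subgroup.

No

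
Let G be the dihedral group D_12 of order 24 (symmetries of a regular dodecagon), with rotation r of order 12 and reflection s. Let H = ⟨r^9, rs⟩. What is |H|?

8

|⟨r^9⟩| = 4 and |⟨rs⟩| = 2, so |H| is a multiple of lcm(4, 2) = 4 and divides |G| = 24.
Closing under the operation: H = {e, r^3, r^6, r^9, rs, r^4s, r^7s, r^10s}, so |H| = 8.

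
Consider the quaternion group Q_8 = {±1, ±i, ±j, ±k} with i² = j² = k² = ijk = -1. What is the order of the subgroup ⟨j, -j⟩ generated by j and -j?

4

|⟨j⟩| = 4 and |⟨-j⟩| = 4, so |H| is a multiple of lcm(4, 4) = 4 and divides |G| = 8.
Closing under the operation: H = {1, -1, j, -j}, so |H| = 4.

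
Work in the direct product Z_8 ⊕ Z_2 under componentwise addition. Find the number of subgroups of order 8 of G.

3

|G| = 16 and 8 | 16, so subgroups of order 8 are possible by Lagrange.
The subgroups of order 8 are: {(0,0), (0,1), (2,0), (2,1), (4,0), (4,1), (6,0), (6,1)}; {(0,0), (1,0), (2,0), (3,0), (4,0), (5,0), (6,0), (7,0)}; {(0,0), (1,1), (2,0), (3,1), (4,0), (5,1), (6,0), (7,1)}.
So G has 3 subgroups of order 8.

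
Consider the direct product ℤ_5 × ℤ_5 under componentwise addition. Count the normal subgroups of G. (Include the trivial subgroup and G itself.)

8

G is abelian, so every subgroup is normal.
G has 8 subgroups in total, hence 8 normal subgroups.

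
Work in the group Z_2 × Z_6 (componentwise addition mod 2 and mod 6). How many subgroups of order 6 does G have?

3

|G| = 12 and 6 | 12, so subgroups of order 6 are possible by Lagrange.
The subgroups of order 6 are: {(0,0), (0,1), (0,2), (0,3), (0,4), (0,5)}; {(0,0), (0,2), (0,4), (1,0), (1,2), (1,4)}; {(0,0), (0,2), (0,4), (1,1), (1,3), (1,5)}.
So G has 3 subgroups of order 6.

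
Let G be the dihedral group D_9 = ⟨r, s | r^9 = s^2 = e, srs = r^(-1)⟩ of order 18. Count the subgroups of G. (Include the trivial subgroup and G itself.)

|G| = 18, so by Lagrange every subgroup order divides 18. Divisors: 1, 2, 3, 6, 9, 18.
Subgroups by order — order 1: 1; order 2: 9; order 3: 1; order 6: 3; order 9: 1; order 18: 1.
Total: 1 + 9 + 1 + 3 + 1 + 1 = 16.

16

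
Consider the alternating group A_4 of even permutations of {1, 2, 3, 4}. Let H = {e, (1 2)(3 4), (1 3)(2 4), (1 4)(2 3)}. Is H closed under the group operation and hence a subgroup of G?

Yes

|H| = 4 divides |G| = 12, consistent with Lagrange.
H contains the identity, every element's inverse is in H, and H is closed under ∘: it is a subgroup.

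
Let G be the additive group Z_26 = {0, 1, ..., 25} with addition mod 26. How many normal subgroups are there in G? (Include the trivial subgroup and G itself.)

4

G is abelian, so every subgroup is normal.
G has 4 subgroups in total, hence 4 normal subgroups.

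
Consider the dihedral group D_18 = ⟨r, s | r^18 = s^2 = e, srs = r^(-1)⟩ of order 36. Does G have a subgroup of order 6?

6 | 36. A subgroup of order 6 is {e, r^6, r^12, r^4s, r^10s, r^16s}.

Yes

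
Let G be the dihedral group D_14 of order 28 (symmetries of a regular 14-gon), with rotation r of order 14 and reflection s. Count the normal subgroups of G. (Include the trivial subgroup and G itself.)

G has 28 subgroups. Checking conjugation-invariance by order — order 1: 1/1 normal; order 2: 1/15 normal; order 4: 0/7 normal; order 7: 1/1 normal; order 14: 3/3 normal; order 28: 1/1 normal.
Total normal subgroups: 7.

7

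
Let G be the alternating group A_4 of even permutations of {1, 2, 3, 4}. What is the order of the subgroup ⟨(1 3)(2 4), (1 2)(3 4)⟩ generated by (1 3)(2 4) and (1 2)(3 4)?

4

|⟨(1 3)(2 4)⟩| = 2 and |⟨(1 2)(3 4)⟩| = 2, so |H| is a multiple of lcm(2, 2) = 2 and divides |G| = 12.
Closing under the operation: H = {e, (1 2)(3 4), (1 3)(2 4), (1 4)(2 3)}, so |H| = 4.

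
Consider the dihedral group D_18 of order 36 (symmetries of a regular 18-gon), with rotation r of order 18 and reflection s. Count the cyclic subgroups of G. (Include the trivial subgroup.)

Each element a generates a cyclic subgroup ⟨a⟩; distinct elements may generate the same one (a cyclic group of order d has φ(d) generators).
Cyclic subgroups by order — order 1: 1; order 2: 19; order 3: 1; order 6: 1; order 9: 1; order 18: 1.
Total: 24.

24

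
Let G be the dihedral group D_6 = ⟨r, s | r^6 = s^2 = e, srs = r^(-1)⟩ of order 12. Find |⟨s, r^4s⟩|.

6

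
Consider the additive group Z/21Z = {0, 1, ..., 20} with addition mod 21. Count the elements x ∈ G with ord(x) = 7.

In a cyclic group of order 21, the number of elements of order d (for d | 21) is φ(d).
φ(7) = 6.

6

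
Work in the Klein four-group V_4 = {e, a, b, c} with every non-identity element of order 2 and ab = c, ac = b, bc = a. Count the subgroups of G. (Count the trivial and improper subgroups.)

5

|G| = 4, so by Lagrange every subgroup order divides 4. Divisors: 1, 2, 4.
Subgroups by order — order 1: 1; order 2: 3; order 4: 1.
Total: 1 + 3 + 1 = 5.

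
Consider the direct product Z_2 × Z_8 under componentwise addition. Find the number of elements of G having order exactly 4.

4

An element (a,b) has order lcm(ord(a), ord(b)); count pairs with lcm equal to 4.
Enumerating gives 4 such elements.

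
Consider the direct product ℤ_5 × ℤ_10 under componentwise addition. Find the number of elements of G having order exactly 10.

An element (a,b) has order lcm(ord(a), ord(b)); count pairs with lcm equal to 10.
Enumerating gives 24 such elements.

24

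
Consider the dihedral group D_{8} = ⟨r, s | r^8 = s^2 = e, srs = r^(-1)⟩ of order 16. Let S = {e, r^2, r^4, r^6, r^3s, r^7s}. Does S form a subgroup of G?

|S| = 6 does not divide |G| = 16, so by Lagrange S is not a subgroup.

No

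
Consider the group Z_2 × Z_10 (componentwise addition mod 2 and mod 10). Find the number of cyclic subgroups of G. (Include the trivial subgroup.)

8

A cyclic subgroup of order d is generated by each of its φ(d) elements of order d, so the cyclic subgroups of order d number (#elements of order d)/φ(d).
Cyclic subgroups by order — order 1: 1; order 2: 3; order 5: 1; order 10: 3.
Total: 8.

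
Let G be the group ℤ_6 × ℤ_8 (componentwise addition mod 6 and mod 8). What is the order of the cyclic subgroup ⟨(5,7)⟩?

The order of (5,7) in Z_6 × Z_8 is lcm(ord(5) in Z_6, ord(7) in Z_8).
ord(5) = 6 and ord(7) = 8, so |⟨(5,7)⟩| = lcm(6, 8) = 24.

24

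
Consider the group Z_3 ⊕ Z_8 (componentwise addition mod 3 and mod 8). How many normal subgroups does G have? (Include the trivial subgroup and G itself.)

8

G is abelian, so every subgroup is normal.
G has 8 subgroups in total, hence 8 normal subgroups.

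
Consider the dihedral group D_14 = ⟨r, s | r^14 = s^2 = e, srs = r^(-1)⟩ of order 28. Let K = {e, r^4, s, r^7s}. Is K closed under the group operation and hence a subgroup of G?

No

r^4 ∈ K but its inverse r^10 ∉ K, so K is not a subgroup.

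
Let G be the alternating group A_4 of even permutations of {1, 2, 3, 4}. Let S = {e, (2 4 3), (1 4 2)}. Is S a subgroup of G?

(2 4 3) ∈ S but its inverse (2 3 4) ∉ S, so S is not a subgroup.

No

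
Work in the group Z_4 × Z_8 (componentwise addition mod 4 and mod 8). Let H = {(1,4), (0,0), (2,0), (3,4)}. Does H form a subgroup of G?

|H| = 4 divides |G| = 32, consistent with Lagrange.
H contains the identity, every element's inverse is in H, and H is closed under +: it is a subgroup.
In fact H = ⟨(3,4)⟩.

Yes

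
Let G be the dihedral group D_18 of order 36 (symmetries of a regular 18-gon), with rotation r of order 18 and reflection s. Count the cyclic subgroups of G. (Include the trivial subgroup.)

24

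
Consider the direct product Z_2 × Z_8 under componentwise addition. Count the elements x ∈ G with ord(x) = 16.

0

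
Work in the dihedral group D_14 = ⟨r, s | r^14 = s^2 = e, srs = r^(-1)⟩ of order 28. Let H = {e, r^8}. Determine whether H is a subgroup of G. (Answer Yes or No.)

r^8 ∈ H but its inverse r^6 ∉ H, so H is not a subgroup.

No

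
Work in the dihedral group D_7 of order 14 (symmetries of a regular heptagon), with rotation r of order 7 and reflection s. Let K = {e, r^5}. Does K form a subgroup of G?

r^5 ∈ K but its inverse r^2 ∉ K, so K is not a subgroup.

No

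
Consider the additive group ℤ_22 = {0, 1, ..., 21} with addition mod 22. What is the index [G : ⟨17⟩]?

|⟨17⟩| = 22 and |G| = 22.
By Lagrange, [G : H] = |G|/|H| = 22/22 = 1.

1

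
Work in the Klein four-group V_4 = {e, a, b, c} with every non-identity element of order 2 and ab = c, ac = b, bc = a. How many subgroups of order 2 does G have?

3

|G| = 4 and 2 | 4, so subgroups of order 2 are possible by Lagrange.
The subgroups of order 2 are: {e, a}; {e, b}; {e, c}.
So G has 3 subgroups of order 2.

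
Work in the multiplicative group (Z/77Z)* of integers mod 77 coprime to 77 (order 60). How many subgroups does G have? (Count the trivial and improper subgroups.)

|G| = 60, so by Lagrange every subgroup order divides 60. Divisors: 1, 2, 3, 4, 5, 6, 10, 12, 15, 20, 30, 60.
Subgroups by order — order 1: 1; order 2: 3; order 3: 1; order 4: 1; order 5: 1; order 6: 3; order 10: 3; order 12: 1; order 15: 1; order 20: 1; order 30: 3; order 60: 1.
Total: 1 + 3 + 1 + 1 + 1 + 3 + 3 + 1 + 1 + 1 + 3 + 1 = 20.

20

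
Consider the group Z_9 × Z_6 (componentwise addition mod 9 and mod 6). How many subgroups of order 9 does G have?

4

|G| = 54 and 9 | 54, so subgroups of order 9 are possible by Lagrange.
The subgroups of order 9 are: {(0,0), (0,2), (0,4), (3,0), (3,2), (3,4), (6,0), (6,2), (6,4)}; {(0,0), (1,0), (2,0), (3,0), (4,0), (5,0), (6,0), (7,0), (8,0)}; {(0,0), (1,2), (2,4), (3,0), (4,2), (5,4), (6,0), (7,2), (8,4)}; {(0,0), (1,4), (2,2), (3,0), (4,4), (5,2), (6,0), (7,4), (8,2)}.
So G has 4 subgroups of order 9.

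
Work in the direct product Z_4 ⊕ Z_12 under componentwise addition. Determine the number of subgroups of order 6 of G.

|G| = 48 and 6 | 48, so subgroups of order 6 are possible by Lagrange.
The subgroups of order 6 are: {(0,0), (0,2), (0,4), (0,6), (0,8), (0,10)}; {(0,0), (0,4), (0,8), (2,0), (2,4), (2,8)}; {(0,0), (0,4), (0,8), (2,2), (2,6), (2,10)}.
So G has 3 subgroups of order 6.

3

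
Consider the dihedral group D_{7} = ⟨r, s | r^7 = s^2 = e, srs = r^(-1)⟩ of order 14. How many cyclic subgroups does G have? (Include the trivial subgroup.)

Group the elements of G by the cyclic subgroup they generate; each cyclic subgroup of order d accounts for φ(d) elements.
Cyclic subgroups by order — order 1: 1; order 2: 7; order 7: 1.
Total: 9.

9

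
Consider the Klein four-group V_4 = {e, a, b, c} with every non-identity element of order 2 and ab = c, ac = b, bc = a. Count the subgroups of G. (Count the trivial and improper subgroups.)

|G| = 4, so by Lagrange every subgroup order divides 4. Divisors: 1, 2, 4.
Subgroups by order — order 1: 1; order 2: 3; order 4: 1.
Total: 1 + 3 + 1 = 5.

5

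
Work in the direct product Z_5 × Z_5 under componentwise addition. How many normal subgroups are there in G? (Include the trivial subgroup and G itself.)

8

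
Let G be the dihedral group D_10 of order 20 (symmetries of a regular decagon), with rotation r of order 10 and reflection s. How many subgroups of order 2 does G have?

|G| = 20 and 2 | 20, so subgroups of order 2 are possible by Lagrange.
The subgroups of order 2 are: {e, r^2s}; {e, r^3s}; {e, r^4s}; {e, r^5}; … (11 in all).
So G has 11 subgroups of order 2.

11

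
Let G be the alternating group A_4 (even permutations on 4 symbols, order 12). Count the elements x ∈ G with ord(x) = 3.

8

The elements of order 3 are: (2 3 4), (2 4 3), (1 2 3), (1 2 4), (1 3 2), (1 3 4), (1 4 2), (1 4 3).
That's 8.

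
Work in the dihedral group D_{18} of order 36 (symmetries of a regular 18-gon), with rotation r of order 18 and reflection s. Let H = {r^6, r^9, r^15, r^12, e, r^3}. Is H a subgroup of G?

|H| = 6 divides |G| = 36, consistent with Lagrange.
H contains the identity, every element's inverse is in H, and H is closed under ·: it is a subgroup.
In fact H = ⟨r^15⟩.

Yes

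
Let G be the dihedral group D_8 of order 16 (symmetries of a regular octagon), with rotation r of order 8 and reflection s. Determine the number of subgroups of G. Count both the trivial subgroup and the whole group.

19

|G| = 16, so by Lagrange every subgroup order divides 16. Divisors: 1, 2, 4, 8, 16.
Subgroups by order — order 1: 1; order 2: 9; order 4: 5; order 8: 3; order 16: 1.
Total: 1 + 9 + 5 + 3 + 1 = 19.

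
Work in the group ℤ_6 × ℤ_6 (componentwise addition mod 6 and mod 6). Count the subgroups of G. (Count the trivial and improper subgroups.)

30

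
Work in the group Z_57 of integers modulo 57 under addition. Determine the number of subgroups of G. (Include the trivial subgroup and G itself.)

4

A cyclic group of order 57 has exactly one subgroup for each divisor of 57.
Divisors of 57: 1, 3, 19, 57.
So Z_57 has 4 subgroups.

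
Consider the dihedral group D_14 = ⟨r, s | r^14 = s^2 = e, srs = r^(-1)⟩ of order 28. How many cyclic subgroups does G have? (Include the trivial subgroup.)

18

Each element a generates a cyclic subgroup ⟨a⟩; distinct elements may generate the same one (a cyclic group of order d has φ(d) generators).
Cyclic subgroups by order — order 1: 1; order 2: 15; order 7: 1; order 14: 1.
Total: 18.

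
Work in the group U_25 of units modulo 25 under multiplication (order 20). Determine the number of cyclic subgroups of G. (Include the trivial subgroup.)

6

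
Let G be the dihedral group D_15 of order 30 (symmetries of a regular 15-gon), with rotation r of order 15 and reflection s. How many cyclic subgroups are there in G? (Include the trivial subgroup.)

Each element a generates a cyclic subgroup ⟨a⟩; distinct elements may generate the same one (a cyclic group of order d has φ(d) generators).
Cyclic subgroups by order — order 1: 1; order 2: 15; order 3: 1; order 5: 1; order 15: 1.
Total: 19.

19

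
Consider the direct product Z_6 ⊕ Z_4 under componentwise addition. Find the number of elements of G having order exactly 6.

6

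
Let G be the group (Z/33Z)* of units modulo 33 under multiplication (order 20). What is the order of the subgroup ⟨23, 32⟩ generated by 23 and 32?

4

|⟨23⟩| = 2 and |⟨32⟩| = 2, so |H| is a multiple of lcm(2, 2) = 2 and divides |G| = 20.
Closing under the operation: H = {1, 10, 23, 32}, so |H| = 4.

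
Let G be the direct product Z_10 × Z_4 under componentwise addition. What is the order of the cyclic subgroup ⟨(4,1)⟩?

20

The order of (4,1) in Z_10 × Z_4 is lcm(ord(4) in Z_10, ord(1) in Z_4).
ord(4) = 5 and ord(1) = 4, so |⟨(4,1)⟩| = lcm(5, 4) = 20.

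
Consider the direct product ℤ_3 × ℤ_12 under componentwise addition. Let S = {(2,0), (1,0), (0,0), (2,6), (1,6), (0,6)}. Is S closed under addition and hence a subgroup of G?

Yes

|S| = 6 divides |G| = 36, consistent with Lagrange.
S contains the identity, every element's inverse is in S, and S is closed under +: it is a subgroup.
In fact S = ⟨(2,6)⟩.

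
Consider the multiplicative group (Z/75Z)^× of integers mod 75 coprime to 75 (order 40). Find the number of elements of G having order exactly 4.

4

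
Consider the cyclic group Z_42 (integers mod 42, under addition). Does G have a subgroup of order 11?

No

11 does not divide |G| = 42, so by Lagrange no subgroup of order 11 exists.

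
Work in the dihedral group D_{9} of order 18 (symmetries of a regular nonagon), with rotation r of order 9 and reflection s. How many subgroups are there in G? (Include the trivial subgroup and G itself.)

16

|G| = 18, so by Lagrange every subgroup order divides 18. Divisors: 1, 2, 3, 6, 9, 18.
Subgroups by order — order 1: 1; order 2: 9; order 3: 1; order 6: 3; order 9: 1; order 18: 1.
Total: 1 + 9 + 1 + 3 + 1 + 1 = 16.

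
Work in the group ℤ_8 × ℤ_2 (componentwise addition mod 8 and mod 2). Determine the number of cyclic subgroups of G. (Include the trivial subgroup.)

Each element a generates a cyclic subgroup ⟨a⟩; distinct elements may generate the same one (a cyclic group of order d has φ(d) generators).
Cyclic subgroups by order — order 1: 1; order 2: 3; order 4: 2; order 8: 2.
Total: 8.

8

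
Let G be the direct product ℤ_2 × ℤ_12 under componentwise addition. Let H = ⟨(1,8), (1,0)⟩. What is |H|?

6

|⟨(1,8)⟩| = 6 and |⟨(1,0)⟩| = 2, so |H| is a multiple of lcm(6, 2) = 6 and divides |G| = 24.
Closing under the operation: H = {(0,0), (0,4), (0,8), (1,0), (1,4), (1,8)}, so |H| = 6.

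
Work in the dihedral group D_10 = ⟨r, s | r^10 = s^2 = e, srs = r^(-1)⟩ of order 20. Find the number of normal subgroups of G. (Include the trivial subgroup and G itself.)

7

G has 22 subgroups. Checking conjugation-invariance by order — order 1: 1/1 normal; order 2: 1/11 normal; order 4: 0/5 normal; order 5: 1/1 normal; order 10: 3/3 normal; order 20: 1/1 normal.
Total normal subgroups: 7.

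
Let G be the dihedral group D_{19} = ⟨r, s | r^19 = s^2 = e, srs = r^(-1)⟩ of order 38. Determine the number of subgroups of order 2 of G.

19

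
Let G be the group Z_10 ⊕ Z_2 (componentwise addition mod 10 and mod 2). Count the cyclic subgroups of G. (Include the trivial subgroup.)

8

Group the elements of G by the cyclic subgroup they generate; each cyclic subgroup of order d accounts for φ(d) elements.
Cyclic subgroups by order — order 1: 1; order 2: 3; order 5: 1; order 10: 3.
Total: 8.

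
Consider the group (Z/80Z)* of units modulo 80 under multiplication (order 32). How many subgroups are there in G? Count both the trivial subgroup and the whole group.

|G| = 32, so by Lagrange every subgroup order divides 32. Divisors: 1, 2, 4, 8, 16, 32.
Subgroups by order — order 1: 1; order 2: 7; order 4: 19; order 8: 19; order 16: 7; order 32: 1.
Total: 1 + 7 + 19 + 19 + 7 + 1 = 54.

54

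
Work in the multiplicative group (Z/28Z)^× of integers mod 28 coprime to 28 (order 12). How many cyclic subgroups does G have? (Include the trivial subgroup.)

8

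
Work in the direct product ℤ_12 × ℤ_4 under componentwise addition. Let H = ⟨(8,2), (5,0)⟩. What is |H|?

|⟨(8,2)⟩| = 6 and |⟨(5,0)⟩| = 12, so |H| is a multiple of lcm(6, 12) = 12 and divides |G| = 48.
Closing under the operation: H = {(0,0), (0,2), (1,0), (1,2), (2,0), (2,2), (3,0), (3,2), (4,0), (4,2), (5,0), (5,2), (6,0), (6,2), (7,0), (7,2), (8,0), (8,2), (9,0), (9,2), (10,0), (10,2), (11,0), (11,2)}, so |H| = 24.

24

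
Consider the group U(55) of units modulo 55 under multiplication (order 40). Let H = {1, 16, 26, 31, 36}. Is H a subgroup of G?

Yes

|H| = 5 divides |G| = 40, consistent with Lagrange.
H contains the identity, every element's inverse is in H, and H is closed under ·: it is a subgroup.
In fact H = ⟨16⟩.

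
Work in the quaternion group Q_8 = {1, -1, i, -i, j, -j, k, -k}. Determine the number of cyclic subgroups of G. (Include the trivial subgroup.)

A cyclic subgroup of order d is generated by each of its φ(d) elements of order d, so the cyclic subgroups of order d number (#elements of order d)/φ(d).
Cyclic subgroups by order — order 1: 1; order 2: 1; order 4: 3.
Total: 5.

5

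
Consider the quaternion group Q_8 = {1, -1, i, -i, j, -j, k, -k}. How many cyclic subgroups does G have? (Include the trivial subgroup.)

5

Each element a generates a cyclic subgroup ⟨a⟩; distinct elements may generate the same one (a cyclic group of order d has φ(d) generators).
Cyclic subgroups by order — order 1: 1; order 2: 1; order 4: 3.
Total: 5.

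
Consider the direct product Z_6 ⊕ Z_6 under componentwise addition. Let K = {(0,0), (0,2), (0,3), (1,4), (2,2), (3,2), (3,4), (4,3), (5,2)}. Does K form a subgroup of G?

(4,3) ∈ K but its inverse (2,3) ∉ K, so K is not a subgroup.

No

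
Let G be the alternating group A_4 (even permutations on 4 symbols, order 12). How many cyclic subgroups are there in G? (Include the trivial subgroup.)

8

A cyclic subgroup of order d is generated by each of its φ(d) elements of order d, so the cyclic subgroups of order d number (#elements of order d)/φ(d).
Cyclic subgroups by order — order 1: 1; order 2: 3; order 3: 4.
Total: 8.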